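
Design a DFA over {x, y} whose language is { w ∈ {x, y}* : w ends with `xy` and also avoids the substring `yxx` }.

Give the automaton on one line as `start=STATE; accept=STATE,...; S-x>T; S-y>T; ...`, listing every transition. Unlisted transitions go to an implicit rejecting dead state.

Handle the two conditions separately and then intersect. The first has 3 states tracking how much of the suffix `xy` has currently been matched; the second has 4 states tracking partial matches of the forbidden pattern `yxx`. A product state is a pair (one from each), accepting exactly when both do.
8 states suffice.
        x   y  
>  q0   q1  q2 
   q1   q1  q3 
   q2   q4  q2 
 * q3   q4  q2 
   q4   q5  q3 
   q5   q5  q6 
   q6   q5  q7 
   q7   q5  q7 
(> = start, * = accepting)

start=q0; accept=q3; q0-x>q1; q0-y>q2; q1-x>q1; q1-y>q3; q2-x>q4; q2-y>q2; q3-x>q4; q3-y>q2; q4-x>q5; q4-y>q3; q5-x>q5; q5-y>q6; q6-x>q5; q6-y>q7; q7-x>q5; q7-y>q7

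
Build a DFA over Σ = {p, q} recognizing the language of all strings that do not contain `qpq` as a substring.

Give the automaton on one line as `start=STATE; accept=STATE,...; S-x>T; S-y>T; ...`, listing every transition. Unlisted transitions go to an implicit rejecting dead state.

This is the complement of 'contains `qpq`'. Use the same substring-matching states — s0 through s3 holding how much of `qpq` has just been matched — but flip the accepting set: everything except the trap s3 accepts.
        p   q  
>* s0   s0  s1 
 * s1   s2  s1 
 * s2   s0  s3 
   s3   s3  s3 
(> = start, * = accepting)

start=s0; accept=s0,s1,s2; s0-p>s0; s0-q>s1; s1-p>s2; s1-q>s1; s2-p>s0; s2-q>s3; s3-p>s3; s3-q>s3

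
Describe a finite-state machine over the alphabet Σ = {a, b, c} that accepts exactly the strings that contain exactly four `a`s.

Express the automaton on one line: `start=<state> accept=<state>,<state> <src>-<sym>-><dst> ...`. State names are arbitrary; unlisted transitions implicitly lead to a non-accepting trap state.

Count `a`s, saturating at 5: states s0 through s4 mean 0 through 4 `a`s seen; s5 means more than 4. Each `a` increments (capped at s5); other symbols loop. Accept from {s4}.
6 states suffice.
        a   b   c  
>  s0   s1  s0  s0 
   s1   s2  s1  s1 
   s2   s3  s2  s2 
   s3   s4  s3  s3 
 * s4   s5  s4  s4 
   s5   s5  s5  s5 
(> = start, * = accepting)

start=s0 accept=s4 s0-a->s1 s0-b->s0 s0-c->s0 s1-a->s2 s1-b->s1 s1-c->s1 s2-a->s3 s2-b->s2 s2-c->s2 s3-a->s4 s3-b->s3 s3-c->s3 s4-a->s5 s4-b->s4 s4-c->s4 s5-a->s5 s5-b->s5 s5-c->s5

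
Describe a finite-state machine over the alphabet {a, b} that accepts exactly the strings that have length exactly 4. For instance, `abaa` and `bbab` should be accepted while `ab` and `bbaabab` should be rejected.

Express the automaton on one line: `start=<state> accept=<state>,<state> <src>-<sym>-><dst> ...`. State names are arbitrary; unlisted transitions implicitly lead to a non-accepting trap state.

start=s0 accept=s4 s0-a->s1 s0-b->s1 s1-a->s2 s1-b->s2 s2-a->s3 s2-b->s3 s3-a->s4 s3-b->s4 s4-a->s5 s4-b->s5 s5-a->s5 s5-b->s5

We only need to distinguish lengths 0, 1, …, 4, and '>4'. Chain s0 → s1 → s2 → s3 → s4 → s5 on every symbol, with s5 looping. Accepting states: {s4}.
With 6 states:
        a   b  
>  s0   s1  s1 
   s1   s2  s2 
   s2   s3  s3 
   s3   s4  s4 
 * s4   s5  s5 
   s5   s5  s5 
(> = start, * = accepting)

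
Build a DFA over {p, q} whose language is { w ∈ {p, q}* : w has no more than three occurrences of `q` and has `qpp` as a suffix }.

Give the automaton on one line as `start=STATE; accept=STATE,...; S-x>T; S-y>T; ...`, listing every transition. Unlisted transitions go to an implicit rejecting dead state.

Handle the two conditions separately and then intersect. One (5 states) tracks the count of `q`s, saturating at 4; the other (4 states) tracks how much of the suffix `qpp` has currently been matched. Each combined state is a pair, one component from each; accept when both components accept. After merging equivalent states the machine shrinks.
With 13 states:
          p    q  
>  S0     S0   S1 
   S1     S2   S3 
   S2     S4   S3 
   S3     S5   S6 
 * S4     S7   S3 
   S5     S8   S6 
   S6     S9  S10 
   S7     S7   S3 
 * S8    S11   S6 
   S9    S12  S10 
   S10   S10  S10 
   S11   S11   S6 
 * S12   S10  S10 
(> = start, * = accepting)

start=S0; accept=S4,S8,S12; S0-p>S0; S0-q>S1; S1-p>S2; S1-q>S3; S2-p>S4; S2-q>S3; S3-p>S5; S3-q>S6; S4-p>S7; S4-q>S3; S5-p>S8; S5-q>S6; S6-p>S9; S6-q>S10; S7-p>S7; S7-q>S3; S8-p>S11; S8-q>S6; S9-p>S12; S9-q>S10; S10-p>S10; S10-q>S10; S11-p>S11; S11-q>S6; S12-p>S10; S12-q>S10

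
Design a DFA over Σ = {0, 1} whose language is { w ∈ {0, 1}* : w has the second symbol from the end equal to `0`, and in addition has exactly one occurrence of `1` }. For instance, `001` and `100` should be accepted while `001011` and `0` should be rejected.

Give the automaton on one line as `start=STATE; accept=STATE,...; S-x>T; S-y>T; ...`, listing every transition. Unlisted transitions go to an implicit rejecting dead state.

Run two small machines in parallel and take their product. One (7 states) tracks the last 2 symbols read; the other (3 states) tracks the count of `1`s, saturating at 2. Each combined state is a pair, one component from each; accept when both components accept.
11 states suffice.
          0    1  
>  S0     S1   S2 
   S1     S3   S4 
   S2     S5   S6 
   S3     S3   S4 
 * S4     S5   S6 
   S5     S7   S8 
   S6     S9   S6 
 * S7     S7   S8 
   S8     S9   S6 
   S9    S10   S8 
   S10   S10   S8 
(> = start, * = accepting)

start=S0; accept=S4,S7; S0-0>S1; S0-1>S2; S1-0>S3; S1-1>S4; S2-0>S5; S2-1>S6; S3-0>S3; S3-1>S4; S4-0>S5; S4-1>S6; S5-0>S7; S5-1>S8; S6-0>S9; S6-1>S6; S7-0>S7; S7-1>S8; S8-0>S9; S8-1>S6; S9-0>S10; S9-1>S8; S10-0>S10; S10-1>S8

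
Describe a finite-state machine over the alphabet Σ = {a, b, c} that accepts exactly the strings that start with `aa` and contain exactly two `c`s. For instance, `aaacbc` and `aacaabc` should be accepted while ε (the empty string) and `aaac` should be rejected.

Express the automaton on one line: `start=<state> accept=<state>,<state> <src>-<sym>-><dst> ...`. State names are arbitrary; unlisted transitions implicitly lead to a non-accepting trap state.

Run two small machines in parallel and take their product. One (4 states) tracks whether the input so far still matches the prefix `aa`; the other (4 states) tracks the count of `c`s, saturating at 3. Each combined state is a pair, one component from each; accept when both components accept. Minimizing collapses redundant product states.
6 states suffice.
        a   b   c  
>  s0   s1  s2  s2 
   s1   s3  s2  s2 
   s2   s2  s2  s2 
   s3   s3  s3  s4 
   s4   s4  s4  s5 
 * s5   s5  s5  s2 
(> = start, * = accepting)

start=s0 accept=s5 s0-a->s1 s0-b->s2 s0-c->s2 s1-a->s3 s1-b->s2 s1-c->s2 s2-a->s2 s2-b->s2 s2-c->s2 s3-a->s3 s3-b->s3 s3-c->s4 s4-a->s4 s4-b->s4 s4-c->s5 s5-a->s5 s5-b->s5 s5-c->s2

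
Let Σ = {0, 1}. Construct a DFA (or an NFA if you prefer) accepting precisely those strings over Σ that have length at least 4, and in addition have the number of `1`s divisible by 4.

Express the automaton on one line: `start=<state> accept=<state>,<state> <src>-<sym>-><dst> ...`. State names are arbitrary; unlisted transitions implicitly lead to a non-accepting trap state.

start=s0 accept=s10,s14 s0-0->s1 s0-1->s2 s1-0->s3 s1-1->s4 s2-0->s4 s2-1->s5 s3-0->s6 s3-1->s7 s4-0->s7 s4-1->s8 s5-0->s8 s5-1->s9 s6-0->s10 s6-1->s11 s7-0->s11 s7-1->s12 s8-0->s12 s8-1->s13 s9-0->s13 s9-1->s10 s10-0->s14 s10-1->s15 s11-0->s15 s11-1->s16 s12-0->s16 s12-1->s17 s13-0->s17 s13-1->s14 s14-0->s14 s14-1->s15 s15-0->s15 s15-1->s16 s16-0->s16 s16-1->s17 s17-0->s17 s17-1->s14

Handle the two conditions separately and then intersect. The first has 6 states tracking the input length, saturating at 5; the second has 4 states tracking the count of `1`s modulo 4. A product state is a pair (one from each), accepting exactly when both do.
18 states suffice.
          0    1  
>  s0     s1   s2 
   s1     s3   s4 
   s2     s4   s5 
   s3     s6   s7 
   s4     s7   s8 
   s5     s8   s9 
   s6    s10  s11 
   s7    s11  s12 
   s8    s12  s13 
   s9    s13  s10 
 * s10   s14  s15 
   s11   s15  s16 
   s12   s16  s17 
   s13   s17  s14 
 * s14   s14  s15 
   s15   s15  s16 
   s16   s16  s17 
   s17   s17  s14 
(> = start, * = accepting)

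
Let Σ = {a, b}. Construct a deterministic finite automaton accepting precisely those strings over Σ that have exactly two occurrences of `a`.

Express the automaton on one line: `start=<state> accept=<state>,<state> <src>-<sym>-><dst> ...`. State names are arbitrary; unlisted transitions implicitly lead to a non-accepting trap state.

Count `a`s, saturating at 3: states S0 through S2 mean 0 through 2 `a`s seen; S3 means more than 2. Each `a` increments (capped at S3); other symbols loop. Accept from {S2}.
A 4-state machine:
        a   b  
>  S0   S1  S0 
   S1   S2  S1 
 * S2   S3  S2 
   S3   S3  S3 
(> = start, * = accepting)

start=S0 accept=S2 S0-a->S1 S0-b->S0 S1-a->S2 S1-b->S1 S2-a->S3 S2-b->S2 S3-a->S3 S3-b->S3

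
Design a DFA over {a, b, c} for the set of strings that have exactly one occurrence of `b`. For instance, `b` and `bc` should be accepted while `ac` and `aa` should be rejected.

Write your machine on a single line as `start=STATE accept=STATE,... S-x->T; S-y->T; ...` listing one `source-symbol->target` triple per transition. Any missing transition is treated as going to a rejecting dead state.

start=S0; accept=S1; S0-a->S0; S0-b->S1; S0-c->S0; S1-a->S1; S1-b->S2; S1-c->S1; S2-a->S2; S2-b->S2; S2-c->S2

Only the number of `b`s matters, and only up to 2. Make a chain S0 → S1 → S2 advanced by each `b` (with S2 absorbing); every other symbol self-loops. The accepting set is {S1}.
With 3 states:
        a   b   c  
>  S0   S0  S1  S0 
 * S1   S1  S2  S1 
   S2   S2  S2  S2 
(> = start, * = accepting)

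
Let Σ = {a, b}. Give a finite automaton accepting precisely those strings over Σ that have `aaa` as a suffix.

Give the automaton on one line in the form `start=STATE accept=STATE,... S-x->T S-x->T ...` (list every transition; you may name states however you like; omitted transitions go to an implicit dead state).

Let each state record the length of the longest suffix of the input read so far that is also a prefix of `aaa`. S1 means the last symbol is `a`; S2 means the last 2 symbols are `aa`; S3 means the last 3 symbols are `aaa`. Accept only at S3, where the string currently ends in `aaa`.
With 4 states:
        a   b  
>  S0   S1  S0 
   S1   S2  S0 
   S2   S3  S0 
 * S3   S3  S0 
(> = start, * = accepting)

start=S0 accept=S3 S0-a->S1 S0-b->S0 S1-a->S2 S1-b->S0 S2-a->S3 S2-b->S0 S3-a->S3 S3-b->S0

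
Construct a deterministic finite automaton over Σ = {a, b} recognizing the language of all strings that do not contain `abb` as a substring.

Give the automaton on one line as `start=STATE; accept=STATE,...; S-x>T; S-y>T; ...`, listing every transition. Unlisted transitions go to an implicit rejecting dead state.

start=s0; accept=s0,s1,s2; s0-a>s1; s0-b>s0; s1-a>s1; s1-b>s2; s2-a>s1; s2-b>s3; s3-a>s3; s3-b>s3

Track partial matches of the forbidden pattern `abb`. State s3 is a dead state reached once `abb` has occurred; every other state accepts. s0 means no part of `abb` is currently matched.
A 4-state machine:
        a   b  
>* s0   s1  s0 
 * s1   s1  s2 
 * s2   s1  s3 
   s3   s3  s3 
(> = start, * = accepting)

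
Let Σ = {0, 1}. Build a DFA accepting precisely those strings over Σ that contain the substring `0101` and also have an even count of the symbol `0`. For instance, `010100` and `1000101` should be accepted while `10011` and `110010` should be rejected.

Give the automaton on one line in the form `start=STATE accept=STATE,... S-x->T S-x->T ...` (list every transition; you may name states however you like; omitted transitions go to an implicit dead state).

start=q0 accept=q8 q0-0->q1 q0-1->q0 q1-0->q2 q1-1->q3 q2-0->q1 q2-1->q4 q3-0->q5 q3-1->q6 q4-0->q7 q4-1->q0 q5-0->q1 q5-1->q8 q6-0->q2 q6-1->q6 q7-0->q2 q7-1->q9 q8-0->q9 q8-1->q8 q9-0->q8 q9-1->q9

Build one automaton per condition and run them in lockstep. One (5 states) tracks whether and how much of `0101` has been seen; the other (2 states) tracks the count of `0`s modulo 2. Each combined state is a pair, one component from each; accept when both components accept.
A 10-state machine:
        0   1  
>  q0   q1  q0 
   q1   q2  q3 
   q2   q1  q4 
   q3   q5  q6 
   q4   q7  q0 
   q5   q1  q8 
   q6   q2  q6 
   q7   q2  q9 
 * q8   q9  q8 
   q9   q8  q9 
(> = start, * = accepting)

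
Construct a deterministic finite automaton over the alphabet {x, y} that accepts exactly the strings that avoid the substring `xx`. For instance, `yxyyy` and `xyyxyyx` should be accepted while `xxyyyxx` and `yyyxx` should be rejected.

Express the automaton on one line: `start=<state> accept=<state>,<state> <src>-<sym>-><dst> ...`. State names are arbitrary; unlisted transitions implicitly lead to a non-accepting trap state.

This is the complement of 'contains `xx`'. Use the same substring-matching states — q0 through q2 holding how much of `xx` has just been matched — but flip the accepting set: everything except the trap q2 accepts.
3 states suffice.
        x   y  
>* q0   q1  q0 
 * q1   q2  q0 
   q2   q2  q2 
(> = start, * = accepting)

start=q0 accept=q0,q1 q0-x->q1 q0-y->q0 q1-x->q2 q1-y->q0 q2-x->q2 q2-y->q2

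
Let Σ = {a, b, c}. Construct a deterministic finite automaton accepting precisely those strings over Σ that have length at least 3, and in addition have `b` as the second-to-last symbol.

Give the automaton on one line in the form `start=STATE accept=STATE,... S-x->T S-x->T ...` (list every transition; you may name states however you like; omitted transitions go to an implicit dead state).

Run two small machines in parallel and take their product. One (5 states) tracks the input length, saturating at 4; the other (13 states) tracks the last 2 symbols read. Each combined state is a pair, one component from each; accept when both components accept. Minimizing collapses redundant product states.
5 states suffice.
        a   b   c  
>  q0   q1  q1  q1 
   q1   q1  q2  q1 
   q2   q3  q4  q3 
 * q3   q1  q2  q1 
 * q4   q3  q4  q3 
(> = start, * = accepting)

start=q0 accept=q3,q4 q0-a->q1 q0-b->q1 q0-c->q1 q1-a->q1 q1-b->q2 q1-c->q1 q2-a->q3 q2-b->q4 q2-c->q3 q3-a->q1 q3-b->q2 q3-c->q1 q4-a->q3 q4-b->q4 q4-c->q3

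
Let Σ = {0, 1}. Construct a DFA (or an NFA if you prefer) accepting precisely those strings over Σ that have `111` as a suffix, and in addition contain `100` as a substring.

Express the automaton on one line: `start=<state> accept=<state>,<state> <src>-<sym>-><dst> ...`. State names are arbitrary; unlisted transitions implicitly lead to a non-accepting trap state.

Handle the two conditions separately and then intersect. The first has 4 states tracking how much of the suffix `111` has currently been matched; the second has 4 states tracking whether and how much of `100` has been seen. A product state is a pair (one from each), accepting exactly when both do. Minimizing collapses redundant product states.
With 7 states:
        0   1  
>  S0   S0  S1 
   S1   S2  S1 
   S2   S3  S1 
   S3   S3  S4 
   S4   S3  S5 
   S5   S3  S6 
 * S6   S3  S6 
(> = start, * = accepting)

start=S0 accept=S6 S0-0->S0 S0-1->S1 S1-0->S2 S1-1->S1 S2-0->S3 S2-1->S1 S3-0->S3 S3-1->S4 S4-0->S3 S4-1->S5 S5-0->S3 S5-1->S6 S6-0->S3 S6-1->S6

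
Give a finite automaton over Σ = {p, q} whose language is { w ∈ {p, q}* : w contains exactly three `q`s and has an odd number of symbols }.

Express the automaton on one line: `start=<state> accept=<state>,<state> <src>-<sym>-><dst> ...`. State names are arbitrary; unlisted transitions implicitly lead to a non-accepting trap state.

start=s0 accept=s6 s0-p->s1 s0-q->s2 s1-p->s0 s1-q->s3 s2-p->s3 s2-q->s4 s3-p->s2 s3-q->s5 s4-p->s5 s4-q->s6 s5-p->s4 s5-q->s7 s6-p->s7 s6-q->s8 s7-p->s6 s7-q->s9 s8-p->s9 s8-q->s9 s9-p->s8 s9-q->s8

Run two small machines in parallel and take their product. One (5 states) tracks the count of `q`s, saturating at 4; the other (2 states) tracks the input length modulo 2. Each combined state is a pair, one component from each; accept when both components accept.
10 states suffice.
        p   q  
>  s0   s1  s2 
   s1   s0  s3 
   s2   s3  s4 
   s3   s2  s5 
   s4   s5  s6 
   s5   s4  s7 
 * s6   s7  s8 
   s7   s6  s9 
   s8   s9  s9 
   s9   s8  s8 
(> = start, * = accepting)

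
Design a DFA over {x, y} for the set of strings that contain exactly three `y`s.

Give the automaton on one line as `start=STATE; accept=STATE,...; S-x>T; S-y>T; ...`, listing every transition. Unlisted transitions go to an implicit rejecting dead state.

Count `y`s, saturating at 4: states q0 through q3 mean 0 through 3 `y`s seen; q4 means more than 3. Each `y` increments (capped at q4); other symbols loop. Accept from {q3}.
        x   y  
>  q0   q0  q1 
   q1   q1  q2 
   q2   q2  q3 
 * q3   q3  q4 
   q4   q4  q4 
(> = start, * = accepting)

start=q0; accept=q3; q0-x>q0; q0-y>q1; q1-x>q1; q1-y>q2; q2-x>q2; q2-y>q3; q3-x>q3; q3-y>q4; q4-x>q4; q4-y>q4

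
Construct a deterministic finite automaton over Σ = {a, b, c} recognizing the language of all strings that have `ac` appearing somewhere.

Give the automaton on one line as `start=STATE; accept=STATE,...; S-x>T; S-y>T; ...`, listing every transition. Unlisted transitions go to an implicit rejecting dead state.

Track how much of `ac` has been matched so far: state q0 is no progress, q2 is the absorbing accept state reached once `ac` has occurred. Intermediate states record partial matches; on a mismatch, fall back to the longest reusable overlap.
3 states suffice.
        a   b   c  
>  q0   q1  q0  q0 
   q1   q1  q0  q2 
 * q2   q2  q2  q2 
(> = start, * = accepting)

start=q0; accept=q2; q0-a>q1; q0-b>q0; q0-c>q0; q1-a>q1; q1-b>q0; q1-c>q2; q2-a>q2; q2-b>q2; q2-c>q2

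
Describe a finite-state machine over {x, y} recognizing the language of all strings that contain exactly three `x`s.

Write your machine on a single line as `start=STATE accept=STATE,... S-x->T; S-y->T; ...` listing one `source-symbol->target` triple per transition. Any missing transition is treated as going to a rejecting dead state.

Only the number of `x`s matters, and only up to 4. Make a chain s0 → s1 → s2 → s3 → s4 advanced by each `x` (with s4 absorbing); every other symbol self-loops. The accepting set is {s3}.
        x   y  
>  s0   s1  s0 
   s1   s2  s1 
   s2   s3  s2 
 * s3   s4  s3 
   s4   s4  s4 
(> = start, * = accepting)

start=s0; accept=s3; s0-x->s1; s0-y->s0; s1-x->s2; s1-y->s1; s2-x->s3; s2-y->s2; s3-x->s4; s3-y->s3; s4-x->s4; s4-y->s4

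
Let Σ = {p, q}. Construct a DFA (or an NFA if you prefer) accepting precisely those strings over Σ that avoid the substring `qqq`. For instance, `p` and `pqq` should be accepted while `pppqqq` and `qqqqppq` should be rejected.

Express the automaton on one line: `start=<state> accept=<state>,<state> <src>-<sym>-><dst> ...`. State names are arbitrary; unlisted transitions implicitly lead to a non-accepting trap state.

start=A accept=A,B,C A-p->A A-q->B B-p->A B-q->C C-p->A C-q->D D-p->D D-q->D

Track partial matches of the forbidden pattern `qqq`. State D is a dead state reached once `qqq` has occurred; every other state accepts. A means no part of `qqq` is currently matched.
4 states suffice.
       p  q 
>* A   A  B 
 * B   A  C 
 * C   A  D 
   D   D  D 
(> = start, * = accepting)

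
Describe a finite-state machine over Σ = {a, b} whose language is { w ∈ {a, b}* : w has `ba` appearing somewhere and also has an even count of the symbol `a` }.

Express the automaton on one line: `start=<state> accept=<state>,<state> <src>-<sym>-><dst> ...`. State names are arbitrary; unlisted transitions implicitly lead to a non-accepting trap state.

start=S0 accept=S4 S0-a->S1 S0-b->S2 S1-a->S0 S1-b->S3 S2-a->S3 S2-b->S2 S3-a->S4 S3-b->S3 S4-a->S3 S4-b->S4

Run two small machines in parallel and take their product. The first has 3 states tracking whether and how much of `ba` has been seen; the second has 2 states tracking the count of `a`s modulo 2. A product state is a pair (one from each), accepting exactly when both do. Minimizing collapses redundant product states.
        a   b  
>  S0   S1  S2 
   S1   S0  S3 
   S2   S3  S2 
   S3   S4  S3 
 * S4   S3  S4 
(> = start, * = accepting)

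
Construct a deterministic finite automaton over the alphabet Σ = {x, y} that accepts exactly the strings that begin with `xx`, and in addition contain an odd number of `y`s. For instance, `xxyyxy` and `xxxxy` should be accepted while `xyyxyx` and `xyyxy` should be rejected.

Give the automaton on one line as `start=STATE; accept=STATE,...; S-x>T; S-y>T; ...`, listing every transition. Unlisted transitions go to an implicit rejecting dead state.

Build one automaton per condition and run them in lockstep. The first has 4 states tracking whether the input so far still matches the prefix `xx`; the second has 2 states tracking the count of `y`s modulo 2. A product state is a pair (one from each), accepting exactly when both do. Equivalent product states are then merged.
A 5-state machine:
       x  y 
>  A   B  C 
   B   D  C 
   C   C  C 
   D   D  E 
 * E   E  D 
(> = start, * = accepting)

start=A; accept=E; A-x>B; A-y>C; B-x>D; B-y>C; C-x>C; C-y>C; D-x>D; D-y>E; E-x>E; E-y>D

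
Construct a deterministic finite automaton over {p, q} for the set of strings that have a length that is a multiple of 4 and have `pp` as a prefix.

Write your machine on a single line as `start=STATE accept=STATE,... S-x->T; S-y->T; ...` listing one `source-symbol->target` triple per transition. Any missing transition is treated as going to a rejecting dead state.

start=S0; accept=S5; S0-p->S1; S0-q->S2; S1-p->S3; S1-q->S2; S2-p->S2; S2-q->S2; S3-p->S4; S3-q->S4; S4-p->S5; S4-q->S5; S5-p->S6; S5-q->S6; S6-p->S3; S6-q->S3

Build one automaton per condition and run them in lockstep. One (4 states) tracks the input length modulo 4; the other (4 states) tracks whether the input so far still matches the prefix `pp`. Each combined state is a pair, one component from each; accept when both components accept. Minimizing collapses redundant product states.
With 7 states:
        p   q  
>  S0   S1  S2 
   S1   S3  S2 
   S2   S2  S2 
   S3   S4  S4 
   S4   S5  S5 
 * S5   S6  S6 
   S6   S3  S3 
(> = start, * = accepting)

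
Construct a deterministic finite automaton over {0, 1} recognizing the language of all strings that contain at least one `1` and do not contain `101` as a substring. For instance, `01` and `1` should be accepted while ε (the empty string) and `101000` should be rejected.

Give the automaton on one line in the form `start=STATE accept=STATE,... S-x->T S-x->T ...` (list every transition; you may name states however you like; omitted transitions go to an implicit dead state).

Build one automaton per condition and run them in lockstep. The first has 3 states tracking the count of `1`s, saturating at 2; the second has 4 states tracking partial matches of the forbidden pattern `101`. A product state is a pair (one from each), accepting exactly when both do.
An 8-state machine:
        0   1  
>  s0   s0  s1 
 * s1   s2  s3 
 * s2   s4  s5 
 * s3   s6  s3 
 * s4   s4  s3 
   s5   s5  s5 
 * s6   s7  s5 
 * s7   s7  s3 
(> = start, * = accepting)

start=s0 accept=s1,s2,s3,s4,s6,s7 s0-0->s0 s0-1->s1 s1-0->s2 s1-1->s3 s2-0->s4 s2-1->s5 s3-0->s6 s3-1->s3 s4-0->s4 s4-1->s3 s5-0->s5 s5-1->s5 s6-0->s7 s6-1->s5 s7-0->s7 s7-1->s3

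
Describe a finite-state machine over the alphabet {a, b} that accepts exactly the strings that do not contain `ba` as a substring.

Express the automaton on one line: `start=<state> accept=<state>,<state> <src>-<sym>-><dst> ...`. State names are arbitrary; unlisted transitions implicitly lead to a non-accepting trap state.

Track partial matches of the forbidden pattern `ba`. State S2 is a dead state reached once `ba` has occurred; every other state accepts. S0 means no part of `ba` is currently matched.
        a   b  
>* S0   S0  S1 
 * S1   S2  S1 
   S2   S2  S2 
(> = start, * = accepting)

start=S0 accept=S0,S1 S0-a->S0 S0-b->S1 S1-a->S2 S1-b->S1 S2-a->S2 S2-b->S2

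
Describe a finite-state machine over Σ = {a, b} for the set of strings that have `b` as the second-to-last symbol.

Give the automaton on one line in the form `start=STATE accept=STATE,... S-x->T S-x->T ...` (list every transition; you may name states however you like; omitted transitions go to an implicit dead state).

start=q0 accept=q5,q6 q0-a->q1 q0-b->q2 q1-a->q3 q1-b->q4 q2-a->q5 q2-b->q6 q3-a->q3 q3-b->q4 q4-a->q5 q4-b->q6 q5-a->q3 q5-b->q4 q6-a->q5 q6-b->q6

Because acceptance depends on a position counted from the end, the machine has to buffer the most recent 2 symbols. Make each state the string of the last up-to-2 symbols read; on input `x` shift the window left and append `x`. Accept when the buffered window has length 2 and begins with `b`.
        a   b  
>  q0   q1  q2 
   q1   q3  q4 
   q2   q5  q6 
   q3   q3  q4 
   q4   q5  q6 
 * q5   q3  q4 
 * q6   q5  q6 
(> = start, * = accepting)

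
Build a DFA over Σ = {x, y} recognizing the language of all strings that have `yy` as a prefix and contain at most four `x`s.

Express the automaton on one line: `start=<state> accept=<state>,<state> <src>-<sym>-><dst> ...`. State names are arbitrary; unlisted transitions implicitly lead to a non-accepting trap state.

Run two small machines in parallel and take their product. One (4 states) tracks whether the input so far still matches the prefix `yy`; the other (6 states) tracks the count of `x`s, saturating at 5. Each combined state is a pair, one component from each; accept when both components accept.
A 13-state machine:
          x    y  
>  q0     q1   q2 
   q1     q3   q1 
   q2     q1   q4 
   q3     q5   q3 
 * q4     q6   q4 
   q5     q7   q5 
 * q6     q8   q6 
   q7     q9   q7 
 * q8    q10   q8 
   q9     q9   q9 
 * q10   q11  q10 
 * q11   q12  q11 
   q12   q12  q12 
(> = start, * = accepting)

start=q0 accept=q4,q6,q8,q10,q11 q0-x->q1 q0-y->q2 q1-x->q3 q1-y->q1 q2-x->q1 q2-y->q4 q3-x->q5 q3-y->q3 q4-x->q6 q4-y->q4 q5-x->q7 q5-y->q5 q6-x->q8 q6-y->q6 q7-x->q9 q7-y->q7 q8-x->q10 q8-y->q8 q9-x->q9 q9-y->q9 q10-x->q11 q10-y->q10 q11-x->q12 q11-y->q11 q12-x->q12 q12-y->q12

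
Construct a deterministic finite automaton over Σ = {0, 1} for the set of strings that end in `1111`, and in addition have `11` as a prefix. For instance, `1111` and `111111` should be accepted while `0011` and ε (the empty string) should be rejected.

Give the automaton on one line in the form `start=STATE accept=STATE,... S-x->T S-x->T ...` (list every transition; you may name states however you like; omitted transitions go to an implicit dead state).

start=S0 accept=S7 S0-0->S1 S0-1->S2 S1-0->S1 S1-1->S1 S2-0->S1 S2-1->S3 S3-0->S4 S3-1->S5 S4-0->S4 S4-1->S6 S5-0->S4 S5-1->S7 S6-0->S4 S6-1->S3 S7-0->S4 S7-1->S7

Run two small machines in parallel and take their product. One (5 states) tracks how much of the suffix `1111` has currently been matched; the other (4 states) tracks whether the input so far still matches the prefix `11`. Each combined state is a pair, one component from each; accept when both components accept. Minimizing collapses redundant product states.
An 8-state machine:
        0   1  
>  S0   S1  S2 
   S1   S1  S1 
   S2   S1  S3 
   S3   S4  S5 
   S4   S4  S6 
   S5   S4  S7 
   S6   S4  S3 
 * S7   S4  S7 
(> = start, * = accepting)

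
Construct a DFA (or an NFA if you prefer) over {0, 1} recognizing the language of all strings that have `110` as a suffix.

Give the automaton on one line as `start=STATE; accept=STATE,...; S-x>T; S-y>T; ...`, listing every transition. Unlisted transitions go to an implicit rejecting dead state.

Remember how much of `110` the current input suffix matches. State q0 means no match yet; q1 means the last symbol is `1`; q2 means the last 2 symbols are `11`; q3 means the last 3 symbols are `110`. Only q3 accepts. On a mismatch, fall back to the longest proper suffix that is still a prefix of `110`.
        0   1  
>  q0   q0  q1 
   q1   q0  q2 
   q2   q3  q2 
 * q3   q0  q1 
(> = start, * = accepting)

start=q0; accept=q3; q0-0>q0; q0-1>q1; q1-0>q0; q1-1>q2; q2-0>q3; q2-1>q2; q3-0>q0; q3-1>q1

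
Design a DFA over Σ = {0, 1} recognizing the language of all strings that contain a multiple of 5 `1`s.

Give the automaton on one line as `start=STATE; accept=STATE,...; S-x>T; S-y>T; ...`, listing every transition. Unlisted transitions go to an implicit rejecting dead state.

Keep the running count of `1`s modulo 5: each `1` advances along the cycle q0 → q1 → q2 → q3 → q4 → q0 while other symbols loop. Accept at q0.
With 5 states:
        0   1  
>* q0   q0  q1 
   q1   q1  q2 
   q2   q2  q3 
   q3   q3  q4 
   q4   q4  q0 
(> = start, * = accepting)

start=q0; accept=q0; q0-0>q0; q0-1>q1; q1-0>q1; q1-1>q2; q2-0>q2; q2-1>q3; q3-0>q3; q3-1>q4; q4-0>q4; q4-1>q0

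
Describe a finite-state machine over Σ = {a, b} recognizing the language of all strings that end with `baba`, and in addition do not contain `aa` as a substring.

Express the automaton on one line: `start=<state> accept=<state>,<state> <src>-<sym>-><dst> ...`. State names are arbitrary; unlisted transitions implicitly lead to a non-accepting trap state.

start=q0 accept=q8 q0-a->q1 q0-b->q2 q1-a->q3 q1-b->q2 q2-a->q4 q2-b->q2 q3-a->q3 q3-b->q5 q4-a->q3 q4-b->q6 q5-a->q7 q5-b->q5 q6-a->q8 q6-b->q2 q7-a->q3 q7-b->q9 q8-a->q3 q8-b->q6 q9-a->q10 q9-b->q5 q10-a->q3 q10-b->q9

Handle the two conditions separately and then intersect. One (5 states) tracks how much of the suffix `baba` has currently been matched; the other (3 states) tracks partial matches of the forbidden pattern `aa`. Each combined state is a pair, one component from each; accept when both components accept.
With 11 states:
          a    b  
>  q0     q1   q2 
   q1     q3   q2 
   q2     q4   q2 
   q3     q3   q5 
   q4     q3   q6 
   q5     q7   q5 
   q6     q8   q2 
   q7     q3   q9 
 * q8     q3   q6 
   q9    q10   q5 
   q10    q3   q9 
(> = start, * = accepting)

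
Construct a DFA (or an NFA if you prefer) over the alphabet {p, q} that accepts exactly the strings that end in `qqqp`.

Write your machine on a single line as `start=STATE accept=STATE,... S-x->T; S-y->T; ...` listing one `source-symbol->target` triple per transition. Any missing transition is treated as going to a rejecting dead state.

Remember how much of `qqqp` the current input suffix matches. State s0 means no match yet; s1 means the last symbol is `q`; s2 means the last 2 symbols are `qq`; s3 means the last 3 symbols are `qqq`; s4 means the last 4 symbols are `qqqp`. Only s4 accepts. On a mismatch, fall back to the longest proper suffix that is still a prefix of `qqqp`.
        p   q  
>  s0   s0  s1 
   s1   s0  s2 
   s2   s0  s3 
   s3   s4  s3 
 * s4   s0  s1 
(> = start, * = accepting)

start=s0; accept=s4; s0-p->s0; s0-q->s1; s1-p->s0; s1-q->s2; s2-p->s0; s2-q->s3; s3-p->s4; s3-q->s3; s4-p->s0; s4-q->s1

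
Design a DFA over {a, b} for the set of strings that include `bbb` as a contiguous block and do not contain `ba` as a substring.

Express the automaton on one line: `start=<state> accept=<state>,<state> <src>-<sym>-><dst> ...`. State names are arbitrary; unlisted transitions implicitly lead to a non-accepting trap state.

start=q0 accept=q4 q0-a->q0 q0-b->q1 q1-a->q2 q1-b->q3 q2-a->q2 q2-b->q2 q3-a->q2 q3-b->q4 q4-a->q2 q4-b->q4

Handle the two conditions separately and then intersect. One (4 states) tracks whether and how much of `bbb` has been seen; the other (3 states) tracks partial matches of the forbidden pattern `ba`. Each combined state is a pair, one component from each; accept when both components accept. Equivalent product states are then merged.
With 5 states:
        a   b  
>  q0   q0  q1 
   q1   q2  q3 
   q2   q2  q2 
   q3   q2  q4 
 * q4   q2  q4 
(> = start, * = accepting)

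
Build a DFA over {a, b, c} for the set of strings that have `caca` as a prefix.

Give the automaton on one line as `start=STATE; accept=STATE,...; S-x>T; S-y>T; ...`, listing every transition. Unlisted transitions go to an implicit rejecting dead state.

Walk along `caca` while the input agrees: from q0 take `c` to q1, and so on. Any deviation drops to the rejecting sink q5. Once q4 is reached the prefix is confirmed and every continuation is accepted.
With 6 states:
        a   b   c  
>  q0   q5  q5  q1 
   q1   q2  q5  q5 
   q2   q5  q5  q3 
   q3   q4  q5  q5 
 * q4   q4  q4  q4 
   q5   q5  q5  q5 
(> = start, * = accepting)

start=q0; accept=q4; q0-a>q5; q0-b>q5; q0-c>q1; q1-a>q2; q1-b>q5; q1-c>q5; q2-a>q5; q2-b>q5; q2-c>q3; q3-a>q4; q3-b>q5; q3-c>q5; q4-a>q4; q4-b>q4; q4-c>q4; q5-a>q5; q5-b>q5; q5-c>q5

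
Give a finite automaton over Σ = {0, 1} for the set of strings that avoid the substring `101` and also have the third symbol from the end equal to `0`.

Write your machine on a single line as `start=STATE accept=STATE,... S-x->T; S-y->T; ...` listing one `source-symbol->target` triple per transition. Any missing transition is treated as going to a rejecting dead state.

start=q0; accept=q7,q8,q9,q10; q0-0->q1; q0-1->q2; q1-0->q3; q1-1->q4; q2-0->q5; q2-1->q6; q3-0->q7; q3-1->q8; q4-0->q9; q4-1->q10; q5-0->q11; q5-1->q12; q6-0->q13; q6-1->q14; q7-0->q7; q7-1->q8; q8-0->q9; q8-1->q10; q9-0->q11; q9-1->q12; q10-0->q13; q10-1->q14; q11-0->q7; q11-1->q8; q12-0->q15; q12-1->q16; q13-0->q11; q13-1->q12; q14-0->q13; q14-1->q14; q15-0->q17; q15-1->q12; q16-0->q18; q16-1->q19; q17-0->q20; q17-1->q21; q18-0->q17; q18-1->q12; q19-0->q18; q19-1->q19; q20-0->q20; q20-1->q21; q21-0->q15; q21-1->q16

Handle the two conditions separately and then intersect. One (4 states) tracks partial matches of the forbidden pattern `101`; the other (15 states) tracks the last 3 symbols read. Each combined state is a pair, one component from each; accept when both components accept.
22 states suffice.
          0    1  
>  q0     q1   q2 
   q1     q3   q4 
   q2     q5   q6 
   q3     q7   q8 
   q4     q9  q10 
   q5    q11  q12 
   q6    q13  q14 
 * q7     q7   q8 
 * q8     q9  q10 
 * q9    q11  q12 
 * q10   q13  q14 
   q11    q7   q8 
   q12   q15  q16 
   q13   q11  q12 
   q14   q13  q14 
   q15   q17  q12 
   q16   q18  q19 
   q17   q20  q21 
   q18   q17  q12 
   q19   q18  q19 
   q20   q20  q21 
   q21   q15  q16 
(> = start, * = accepting)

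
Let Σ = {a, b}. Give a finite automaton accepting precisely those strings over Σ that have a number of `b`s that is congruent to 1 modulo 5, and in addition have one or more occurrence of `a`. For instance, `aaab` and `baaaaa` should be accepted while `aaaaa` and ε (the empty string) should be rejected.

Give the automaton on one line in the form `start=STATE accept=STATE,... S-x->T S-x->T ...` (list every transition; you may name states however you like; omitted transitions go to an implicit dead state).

Run two small machines in parallel and take their product. The first has 5 states tracking the count of `b`s modulo 5; the second has 3 states tracking the count of `a`s, saturating at 2. A product state is a pair (one from each), accepting exactly when both do. Minimizing collapses redundant product states.
        a   b  
>  s0   s1  s2 
   s1   s1  s3 
   s2   s3  s4 
 * s3   s3  s5 
   s4   s5  s6 
   s5   s5  s7 
   s6   s7  s8 
   s7   s7  s9 
   s8   s9  s0 
   s9   s9  s1 
(> = start, * = accepting)

start=s0 accept=s3 s0-a->s1 s0-b->s2 s1-a->s1 s1-b->s3 s2-a->s3 s2-b->s4 s3-a->s3 s3-b->s5 s4-a->s5 s4-b->s6 s5-a->s5 s5-b->s7 s6-a->s7 s6-b->s8 s7-a->s7 s7-b->s9 s8-a->s9 s8-b->s0 s9-a->s9 s9-b->s1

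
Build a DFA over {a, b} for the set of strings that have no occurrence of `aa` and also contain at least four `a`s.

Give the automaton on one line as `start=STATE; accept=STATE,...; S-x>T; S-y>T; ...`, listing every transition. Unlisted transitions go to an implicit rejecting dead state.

start=S0; accept=S8,S9; S0-a>S1; S0-b>S0; S1-a>S2; S1-b>S3; S2-a>S2; S2-b>S2; S3-a>S4; S3-b>S3; S4-a>S2; S4-b>S5; S5-a>S6; S5-b>S5; S6-a>S2; S6-b>S7; S7-a>S8; S7-b>S7; S8-a>S2; S8-b>S9; S9-a>S8; S9-b>S9

Handle the two conditions separately and then intersect. One (3 states) tracks partial matches of the forbidden pattern `aa`; the other (6 states) tracks the count of `a`s, saturating at 5. Each combined state is a pair, one component from each; accept when both components accept. After merging equivalent states the machine shrinks.
A 10-state machine:
        a   b  
>  S0   S1  S0 
   S1   S2  S3 
   S2   S2  S2 
   S3   S4  S3 
   S4   S2  S5 
   S5   S6  S5 
   S6   S2  S7 
   S7   S8  S7 
 * S8   S2  S9 
 * S9   S8  S9 
(> = start, * = accepting)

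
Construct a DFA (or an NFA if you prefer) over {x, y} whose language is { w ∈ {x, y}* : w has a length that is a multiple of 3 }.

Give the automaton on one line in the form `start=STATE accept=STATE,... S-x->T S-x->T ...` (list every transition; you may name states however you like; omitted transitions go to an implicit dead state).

start=q0 accept=q0 q0-x->q1 q0-y->q1 q1-x->q2 q1-y->q2 q2-x->q0 q2-y->q0

Only the length mod 3 matters, so use a 3-cycle: from any state, every input symbol moves to the next state, wrapping q2 back to q0. Mark q0 accepting.
        x   y  
>* q0   q1  q1 
   q1   q2  q2 
   q2   q0  q0 
(> = start, * = accepting)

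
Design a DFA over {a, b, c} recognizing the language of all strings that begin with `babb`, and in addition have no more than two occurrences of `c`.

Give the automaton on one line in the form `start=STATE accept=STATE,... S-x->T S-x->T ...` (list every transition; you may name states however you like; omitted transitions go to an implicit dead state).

Run two small machines in parallel and take their product. One (6 states) tracks whether the input so far still matches the prefix `babb`; the other (4 states) tracks the count of `c`s, saturating at 3. Each combined state is a pair, one component from each; accept when both components accept. Minimizing collapses redundant product states.
        a   b   c  
>  s0   s1  s2  s1 
   s1   s1  s1  s1 
   s2   s3  s1  s1 
   s3   s1  s4  s1 
   s4   s1  s5  s1 
 * s5   s5  s5  s6 
 * s6   s6  s6  s7 
 * s7   s7  s7  s1 
(> = start, * = accepting)

start=s0 accept=s5,s6,s7 s0-a->s1 s0-b->s2 s0-c->s1 s1-a->s1 s1-b->s1 s1-c->s1 s2-a->s3 s2-b->s1 s2-c->s1 s3-a->s1 s3-b->s4 s3-c->s1 s4-a->s1 s4-b->s5 s4-c->s1 s5-a->s5 s5-b->s5 s5-c->s6 s6-a->s6 s6-b->s6 s6-c->s7 s7-a->s7 s7-b->s7 s7-c->s1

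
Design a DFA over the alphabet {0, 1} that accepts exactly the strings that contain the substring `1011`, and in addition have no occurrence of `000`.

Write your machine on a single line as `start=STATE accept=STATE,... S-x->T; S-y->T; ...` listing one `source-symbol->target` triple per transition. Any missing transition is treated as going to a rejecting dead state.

Run two small machines in parallel and take their product. One (5 states) tracks whether and how much of `1011` has been seen; the other (4 states) tracks partial matches of the forbidden pattern `000`. Each combined state is a pair, one component from each; accept when both components accept.
14 states suffice.
       0  1 
>  A   B  C 
   B   D  C 
   C   E  C 
   D   F  C 
   E   D  G 
   F   F  H 
   G   E  I 
   H   J  H 
 * I   K  I 
   J   F  L 
 * K   M  I 
   L   J  N 
 * M   N  I 
   N   N  N 
(> = start, * = accepting)

start=A; accept=I,K,M; A-0->B; A-1->C; B-0->D; B-1->C; C-0->E; C-1->C; D-0->F; D-1->C; E-0->D; E-1->G; F-0->F; F-1->H; G-0->E; G-1->I; H-0->J; H-1->H; I-0->K; I-1->I; J-0->F; J-1->L; K-0->M; K-1->I; L-0->J; L-1->N; M-0->N; M-1->I; N-0->N; N-1->N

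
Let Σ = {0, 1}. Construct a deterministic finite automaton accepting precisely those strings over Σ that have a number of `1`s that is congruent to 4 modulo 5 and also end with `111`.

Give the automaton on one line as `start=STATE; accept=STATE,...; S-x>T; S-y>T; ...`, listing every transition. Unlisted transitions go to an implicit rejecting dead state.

Run two small machines in parallel and take their product. One (5 states) tracks the count of `1`s modulo 5; the other (4 states) tracks how much of the suffix `111` has currently been matched. Each combined state is a pair, one component from each; accept when both components accept. After merging equivalent states the machine shrinks.
        0   1  
>  q0   q0  q1 
   q1   q1  q2 
   q2   q3  q4 
   q3   q3  q5 
   q4   q5  q6 
   q5   q5  q7 
 * q6   q7  q0 
   q7   q7  q0 
(> = start, * = accepting)

start=q0; accept=q6; q0-0>q0; q0-1>q1; q1-0>q1; q1-1>q2; q2-0>q3; q2-1>q4; q3-0>q3; q3-1>q5; q4-0>q5; q4-1>q6; q5-0>q5; q5-1>q7; q6-0>q7; q6-1>q0; q7-0>q7; q7-1>q0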